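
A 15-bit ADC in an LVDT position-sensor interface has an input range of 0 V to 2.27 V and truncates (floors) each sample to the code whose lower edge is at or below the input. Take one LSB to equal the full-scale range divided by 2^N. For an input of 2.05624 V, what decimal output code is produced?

29682

V_FS = 2.27 V. LSB = 2.27 V / 2^15 ≈ 69.27 µV.
code = ⌊(V_in − V_min)/LSB⌋ = ⌊(V_in − V_min) × 2^15 / range⌋
     = ⌊(2.05624 − (0)) × 32768 / 2.27⌋ = ⌊2.05624 × 32768/2.27⌋
     = ⌊29682.323⌋ = 29682.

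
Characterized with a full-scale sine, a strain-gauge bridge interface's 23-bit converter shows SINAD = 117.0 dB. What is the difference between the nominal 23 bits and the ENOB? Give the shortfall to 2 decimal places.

3.86 bits

Effective bits = (117.0 − 1.76)/6.02 = 19.1429.
Lost resolution: 23 − 19.1429 = 3.8571 bits.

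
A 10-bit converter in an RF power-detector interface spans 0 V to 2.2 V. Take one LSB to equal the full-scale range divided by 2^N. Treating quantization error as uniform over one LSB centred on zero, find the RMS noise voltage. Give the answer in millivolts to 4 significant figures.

0.6202 mV

Full-scale range = 2.2 V.
Step size = 2.2/1024 V = 2.14844 mV.
RMS of a uniform error over width LSB is LSB/√12 = 0.6202 mV.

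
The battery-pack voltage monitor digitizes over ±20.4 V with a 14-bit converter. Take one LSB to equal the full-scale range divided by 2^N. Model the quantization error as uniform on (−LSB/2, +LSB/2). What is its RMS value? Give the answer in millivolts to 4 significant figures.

Span: 20.4 V − (-20.4 V) = 40.8 V.
LSB = 40.8 V / 2^14 = 2.49023 mV.
V_rms = LSB/√12 = 2.49023 mV / √12 = 0.7189 mV.

0.7189 mV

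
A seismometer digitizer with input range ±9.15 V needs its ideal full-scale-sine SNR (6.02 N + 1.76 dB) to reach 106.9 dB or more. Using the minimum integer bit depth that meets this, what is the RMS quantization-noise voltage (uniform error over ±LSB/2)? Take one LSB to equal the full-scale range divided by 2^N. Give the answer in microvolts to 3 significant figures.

Span: 9.15 V − (-9.15 V) = 18.3 V.
N ≥ (106.9 − 1.76)/6.02 = 17.465 → N_min = 18.
One LSB is 18.3 V / 262144 = 69.809 µV.
RMS noise = LSB/√12 = 20.2 µV.

20.2 µV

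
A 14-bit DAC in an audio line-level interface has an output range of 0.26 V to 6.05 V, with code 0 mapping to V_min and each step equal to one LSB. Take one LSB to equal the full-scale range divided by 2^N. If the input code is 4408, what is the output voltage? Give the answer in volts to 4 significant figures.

1.818 V

Span: 6.05 V − (0.26 V) = 5.79 V. LSB = 5.79 V / 2^14.
Output = V_min + (4408/16384) × range = 0.26 + 0.269043 × 5.79 V
      = 0.26 V + 1.55776 V = 1.81776 V.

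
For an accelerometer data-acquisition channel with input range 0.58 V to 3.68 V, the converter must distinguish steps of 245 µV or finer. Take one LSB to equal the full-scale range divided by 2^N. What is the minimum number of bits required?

The full-scale span is 3.68 − (0.58) = 3.1 V.
Required number of levels: 3.1/245 µV = 12653; smallest N with 2^N ≥ that is 14.

14 bits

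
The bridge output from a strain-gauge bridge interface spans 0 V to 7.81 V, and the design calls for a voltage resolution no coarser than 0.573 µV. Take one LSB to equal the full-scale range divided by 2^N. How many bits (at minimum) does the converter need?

Range is 7.81 V.
Need 2^N ≥ 7.81 V / 0.573 µV = 1.363e7 → N_min = 24.

24 bits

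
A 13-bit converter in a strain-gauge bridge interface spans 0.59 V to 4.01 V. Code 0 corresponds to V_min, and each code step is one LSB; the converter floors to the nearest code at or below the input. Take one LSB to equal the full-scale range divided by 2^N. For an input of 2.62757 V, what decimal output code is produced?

Full-scale range = 4.01 V − (0.59 V) = 3.42 V. LSB = 3.42 V / 2^13 ≈ 417.5 µV.
code = ⌊(V_in − V_min)/LSB⌋ = ⌊(V_in − V_min) × 2^13 / range⌋
     = ⌊(2.62757 − (0.59)) × 8192 / 3.42⌋ = ⌊2.03757 × 8192/3.42⌋
     = ⌊4880.636⌋ = 4880.

4880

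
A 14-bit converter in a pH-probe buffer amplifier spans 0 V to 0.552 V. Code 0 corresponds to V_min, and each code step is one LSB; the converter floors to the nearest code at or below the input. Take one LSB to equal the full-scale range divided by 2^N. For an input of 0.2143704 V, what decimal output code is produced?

Full-scale range = 0.552 V. LSB = 0.552 V / 2^14 ≈ 33.69 µV.
V_in − V_min = 0.2143704 − (0) = 0.2143704 V.
Divide by LSB: 0.2143704 × 16384/0.552 = 6362.7620.
Truncating gives code 6362.

6362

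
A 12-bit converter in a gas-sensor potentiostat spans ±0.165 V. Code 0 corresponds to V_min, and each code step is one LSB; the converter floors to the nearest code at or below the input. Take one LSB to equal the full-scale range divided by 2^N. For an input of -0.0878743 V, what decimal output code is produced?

Full-scale range = 0.165 V − (-0.165 V) = 0.33 V. LSB = 0.33 V / 2^12 ≈ 80.57 µV.
V_in − V_min = -0.0878743 − (-0.165) = 0.0771257 V.
Divide by LSB: 0.0771257 × 4096/0.33 = 957.2935.
Truncating gives code 957.

957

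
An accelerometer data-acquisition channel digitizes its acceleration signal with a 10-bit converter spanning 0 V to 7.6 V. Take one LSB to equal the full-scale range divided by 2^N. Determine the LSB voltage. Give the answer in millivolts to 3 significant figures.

7.42 mV

Full-scale range = 7.6 V.
2^10 = 1024 levels.
One LSB is 7.6 V / 1024 = 7.42 mV.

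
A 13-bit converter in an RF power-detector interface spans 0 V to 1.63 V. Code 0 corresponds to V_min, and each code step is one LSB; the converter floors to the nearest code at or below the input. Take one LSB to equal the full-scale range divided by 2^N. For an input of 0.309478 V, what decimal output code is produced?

1555

V_FS = 1.63 V. LSB = 1.63 V / 2^13 ≈ 199.0 µV.
V_in − V_min = 0.309478 − (0) = 0.309478 V.
Divide by LSB: 0.309478 × 8192/1.63 = 1555.3643.
Truncating gives code 1555.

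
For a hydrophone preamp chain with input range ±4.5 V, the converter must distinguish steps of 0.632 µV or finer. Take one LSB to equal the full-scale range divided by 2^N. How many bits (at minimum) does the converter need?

24 bits

Range = 4.5 − (-4.5) = 9 V.
Levels needed ≥ 9/0.632 µV = 1.424e7. 2^24 = 16777216 suffices, so N_min = 24.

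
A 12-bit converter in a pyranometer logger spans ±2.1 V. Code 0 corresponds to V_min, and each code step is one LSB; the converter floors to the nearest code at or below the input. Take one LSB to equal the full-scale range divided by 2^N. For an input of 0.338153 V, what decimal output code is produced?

Full-scale range = 2.1 V − (-2.1 V) = 4.2 V. LSB = 4.2 V / 2^12 ≈ 1.025 mV.
(V_in − V_min) × 2^12/range = (0.338153 − (-2.1)) × 4096/4.2 = 2377.780.
Floor → code = 2377.

2377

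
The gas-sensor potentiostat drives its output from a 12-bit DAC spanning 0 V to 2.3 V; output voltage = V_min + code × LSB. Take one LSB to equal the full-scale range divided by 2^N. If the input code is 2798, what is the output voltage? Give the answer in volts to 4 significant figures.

V_FS = 2.3 V. LSB = 2.3 V / 2^12.
Output = V_min + (2798/4096) × range = 0 + 0.683105 × 2.3 V
      = 0 + 1.57114 = 1.57114 V.

1.571 V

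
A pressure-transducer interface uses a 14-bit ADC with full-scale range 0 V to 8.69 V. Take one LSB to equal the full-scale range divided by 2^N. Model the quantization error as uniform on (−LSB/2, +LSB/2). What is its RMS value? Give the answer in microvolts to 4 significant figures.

153.1 µV

Span = 8.69 V.
Step size = 8.69/16384 V = 0.530396 mV.
σ_q = LSB/√12 = 0.530396 mV/3.4641 = 153.1 µV.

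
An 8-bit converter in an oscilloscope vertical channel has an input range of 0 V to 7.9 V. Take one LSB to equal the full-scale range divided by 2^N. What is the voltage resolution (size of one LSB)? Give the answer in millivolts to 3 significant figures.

V_FS = 7.9 V.
Number of codes = 2^8 = 256.
LSB = 7.9 V / 2^8 = 30.9 mV.

30.9 mV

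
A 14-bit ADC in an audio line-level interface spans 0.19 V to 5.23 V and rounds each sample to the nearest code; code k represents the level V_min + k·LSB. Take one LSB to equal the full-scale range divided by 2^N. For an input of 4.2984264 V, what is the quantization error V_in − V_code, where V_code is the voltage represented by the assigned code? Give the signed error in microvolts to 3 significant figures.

−109 µV

Range = 5.23 − (0.19) = 5.04 V. LSB = 5.04 V / 2^14 ≈ 307.6 µV.
(4.2984264 − (0.19)) / LSB = 4.1084264 × 16384/5.04 = 13355.6465. Nearest integer: k = 13356.
V_code = 0.19 + (13356/16384) × 5.04 = 4.2985351563 V.
V_in − V_code = 4.2984264 − (4.2985351563) = −109 µV.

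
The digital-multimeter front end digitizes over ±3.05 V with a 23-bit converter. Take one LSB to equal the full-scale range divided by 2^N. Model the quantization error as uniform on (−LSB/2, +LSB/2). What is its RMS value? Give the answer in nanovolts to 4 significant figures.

209.9 nV

Range = 3.05 − (-3.05) = 6.1 V.
Step size = 6.1/8388608 V = 0.727177 µV.
For a uniform distribution on [−LSB/2, +LSB/2], V_rms = LSB/√12 = 0.727177 µV/3.4641 = 209.9 nV.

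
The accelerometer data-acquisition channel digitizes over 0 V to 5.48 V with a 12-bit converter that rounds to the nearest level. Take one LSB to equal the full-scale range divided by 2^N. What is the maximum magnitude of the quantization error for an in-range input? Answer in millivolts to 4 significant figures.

0.6689 mV

Range is 5.48 V.
Step size = 5.48/4096 V = 1.33789 mV.
A rounding quantizer has |error| ≤ LSB/2 = 0.6689 mV.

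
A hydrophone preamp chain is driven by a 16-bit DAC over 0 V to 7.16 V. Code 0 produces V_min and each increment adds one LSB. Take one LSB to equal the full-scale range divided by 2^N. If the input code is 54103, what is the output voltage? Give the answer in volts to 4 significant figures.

Full-scale range = 7.16 V. LSB = 7.16 V / 2^16.
V_out = 0 + 54103 × (7.16/65536) V
      = 0 + 5.91091 = 5.91091 V.

5.911 V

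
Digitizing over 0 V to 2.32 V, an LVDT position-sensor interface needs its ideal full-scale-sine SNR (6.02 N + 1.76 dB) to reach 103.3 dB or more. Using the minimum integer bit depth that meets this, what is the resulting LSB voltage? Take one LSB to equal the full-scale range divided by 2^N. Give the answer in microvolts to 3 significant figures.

V_FS = 2.32 V.
Required N = ⌈(103.3 − 1.76)/6.02⌉ = ⌈16.867⌉ = 17.
LSB = 2.32 V ÷ 2^17 = 2.32/131072 V = 17.7 µV.

17.7 µV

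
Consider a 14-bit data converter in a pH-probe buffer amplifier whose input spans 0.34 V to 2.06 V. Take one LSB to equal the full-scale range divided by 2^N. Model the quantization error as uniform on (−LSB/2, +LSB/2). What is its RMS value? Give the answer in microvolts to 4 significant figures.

Full-scale range = 2.06 V − (0.34 V) = 1.72 V.
LSB = 1.72 V ÷ 2^14 = 1.72/16384 V = 104.980 µV.
V_rms = LSB/√12 = 104.980 µV / √12 = 30.31 µV.

30.31 µV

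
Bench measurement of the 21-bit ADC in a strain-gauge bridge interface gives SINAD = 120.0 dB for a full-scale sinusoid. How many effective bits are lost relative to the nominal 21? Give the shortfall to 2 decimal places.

1.36 bits

ENOB = (SINAD − 1.76)/6.02 = (120.0 − 1.76)/6.02 = 19.6412 bits.
Shortfall = 21 − 19.6412 = 1.3588 bits.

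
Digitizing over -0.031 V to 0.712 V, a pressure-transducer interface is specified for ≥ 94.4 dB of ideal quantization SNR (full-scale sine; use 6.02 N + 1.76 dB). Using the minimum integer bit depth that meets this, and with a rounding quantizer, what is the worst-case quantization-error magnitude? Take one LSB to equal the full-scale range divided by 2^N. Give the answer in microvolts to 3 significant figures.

Span: 0.712 V − (-0.031 V) = 0.743 V.
Required N = ⌈(94.4 − 1.76)/6.02⌉ = ⌈15.389⌉ = 16.
LSB = 0.743 V / 2^16 = 11.337 µV.
Max error for round-to-nearest is LSB/2 = 5.67 µV.

5.67 µV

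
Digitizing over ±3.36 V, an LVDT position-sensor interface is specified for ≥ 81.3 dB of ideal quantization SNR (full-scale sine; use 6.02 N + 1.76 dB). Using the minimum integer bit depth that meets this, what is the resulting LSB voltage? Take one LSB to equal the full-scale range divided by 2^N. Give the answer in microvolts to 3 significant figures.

Span: 3.36 V − (-3.36 V) = 6.72 V.
6.02 N + 1.76 ≥ 81.3 gives N ≥ 13.213, so the minimum integer is 14.
Step size = 6.72/16384 V = 410 µV.

410 µV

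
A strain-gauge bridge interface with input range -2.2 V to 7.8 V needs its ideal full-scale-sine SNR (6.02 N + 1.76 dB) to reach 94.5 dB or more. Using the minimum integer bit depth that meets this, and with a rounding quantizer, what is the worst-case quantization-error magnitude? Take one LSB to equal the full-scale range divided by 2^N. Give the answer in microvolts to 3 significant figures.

The full-scale span is 7.8 − (-2.2) = 10 V.
6.02 N + 1.76 ≥ 94.5 gives N ≥ 15.405, so the minimum integer is 16.
Step size = 10/65536 V = 152.59 µV.
Half an LSB is 76.3 µV.

76.3 µV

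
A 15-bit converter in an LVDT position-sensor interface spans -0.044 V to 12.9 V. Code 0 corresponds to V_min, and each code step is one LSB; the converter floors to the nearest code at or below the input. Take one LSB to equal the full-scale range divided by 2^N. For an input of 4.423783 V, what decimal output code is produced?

11310

The full-scale span is 12.9 − (-0.044) = 12.944 V. LSB = 12.944 V / 2^15 ≈ 395.0 µV.
code = ⌊(V_in − V_min)/LSB⌋ = ⌊(V_in − V_min) × 2^15 / range⌋
     = ⌊(4.423783 − (-0.044)) × 32768 / 12.944⌋ = ⌊4.467783 × 32768/12.944⌋
     = ⌊11310.284⌋ = 11310.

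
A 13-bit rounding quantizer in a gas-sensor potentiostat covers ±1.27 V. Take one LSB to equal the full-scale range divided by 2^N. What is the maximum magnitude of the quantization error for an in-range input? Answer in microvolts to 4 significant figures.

155.0 µV

The full-scale span is 1.27 − (-1.27) = 2.54 V.
One LSB is 2.54 V / 8192 = 310.059 µV.
|e|_max = LSB/2 = 155.0 µV.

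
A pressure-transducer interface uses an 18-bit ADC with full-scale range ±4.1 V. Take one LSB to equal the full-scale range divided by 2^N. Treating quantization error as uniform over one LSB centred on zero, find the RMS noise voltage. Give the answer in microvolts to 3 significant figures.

Range = 4.1 − (-4.1) = 8.2 V.
LSB = 8.2 V / 2^18 = 31.281 µV.
σ_q = LSB/√12 = 31.281 µV/3.4641 = 9.03 µV.

9.03 µV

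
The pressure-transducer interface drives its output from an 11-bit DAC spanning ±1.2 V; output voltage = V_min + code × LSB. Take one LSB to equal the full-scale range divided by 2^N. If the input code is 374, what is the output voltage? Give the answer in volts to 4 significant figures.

Span: 1.2 V − (-1.2 V) = 2.4 V. LSB = 2.4 V / 2^11.
V_out = V_min + code × LSB = -1.2 V + 374 × 2.4 V / 2048
      = -1.2 V + 0.438281 V = -0.761719 V.

-0.7617 V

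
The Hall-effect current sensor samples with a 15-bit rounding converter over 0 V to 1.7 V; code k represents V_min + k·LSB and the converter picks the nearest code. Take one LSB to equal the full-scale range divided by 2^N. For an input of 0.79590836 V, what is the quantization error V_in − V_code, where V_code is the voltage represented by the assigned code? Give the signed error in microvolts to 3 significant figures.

+19.1 µV

Span = 1.7 V. LSB = 1.7 V / 2^15 ≈ 51.88 µV.
(V_in − V_min)/LSB = (0.79590836 − (0)) × 32768/1.7 = 15341.3677 → nearest code k = 15341.
V_code = V_min + k × range/2^15 = 0 + 15341 × 1.7/32768 = 0.79588928223 V.
Error = V_in − V_code = 0.79590836 − (0.79588928223) = +19.1 µV.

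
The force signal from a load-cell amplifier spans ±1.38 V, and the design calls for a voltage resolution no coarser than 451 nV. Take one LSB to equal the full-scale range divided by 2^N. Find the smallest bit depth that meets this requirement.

Full-scale range = 1.38 V − (-1.38 V) = 2.76 V.
Required number of levels: 2.76/451 nV = 6.1197e6; smallest N with 2^N ≥ that is 23.

23 bits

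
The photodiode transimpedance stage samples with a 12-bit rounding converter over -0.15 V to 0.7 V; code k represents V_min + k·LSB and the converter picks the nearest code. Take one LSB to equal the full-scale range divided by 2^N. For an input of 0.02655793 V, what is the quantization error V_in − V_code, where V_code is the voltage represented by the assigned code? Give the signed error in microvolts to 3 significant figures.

−41.2 µV

Full-scale range = 0.7 V − (-0.15 V) = 0.85 V. LSB = 0.85 V / 2^12 ≈ 207.5 µV.
Position in LSBs: (0.02655793 − (-0.15)) × 4096/0.85 = 850.8015; rounding gives k = 851.
Reconstructed level: -0.15 + 851 × 0.85/4096 V = 0.02659912109 V.
V_in − V_code = 0.02655793 − (0.02659912109) = −41.2 µV.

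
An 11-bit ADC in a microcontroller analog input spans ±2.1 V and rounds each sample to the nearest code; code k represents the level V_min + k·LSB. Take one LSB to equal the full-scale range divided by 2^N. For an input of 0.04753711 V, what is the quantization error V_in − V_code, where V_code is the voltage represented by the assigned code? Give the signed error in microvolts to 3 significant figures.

+369 µV

Range = 2.1 − (-2.1) = 4.2 V. LSB = 4.2 V / 2^11 ≈ 2.051 mV.
Position in LSBs: (0.04753711 − (-2.1)) × 2048/4.2 = 1047.1800; rounding gives k = 1047.
Reconstructed level: -2.1 + 1047 × 4.2/2048 V = 0.04716796875 V.
Error = V_in − V_code = 0.04753711 − (0.04716796875) = +369 µV.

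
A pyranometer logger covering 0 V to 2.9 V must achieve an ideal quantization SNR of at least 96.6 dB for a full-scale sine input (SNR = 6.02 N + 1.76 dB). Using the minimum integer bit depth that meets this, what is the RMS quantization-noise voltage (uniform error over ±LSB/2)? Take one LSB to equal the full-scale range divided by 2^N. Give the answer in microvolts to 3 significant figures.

Span = 2.9 V.
Required N = ⌈(96.6 − 1.76)/6.02⌉ = ⌈15.754⌉ = 16.
LSB = 2.9 V ÷ 2^16 = 2.9/65536 V = 44.250 µV.
σ_q = LSB/√12 = 44.250 µV/3.4641 = 12.8 µV.

12.8 µV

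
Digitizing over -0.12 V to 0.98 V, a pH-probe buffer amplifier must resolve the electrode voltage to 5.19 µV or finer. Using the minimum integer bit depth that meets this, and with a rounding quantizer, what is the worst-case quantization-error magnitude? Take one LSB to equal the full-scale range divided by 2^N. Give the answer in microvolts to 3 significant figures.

Range = 0.98 − (-0.12) = 1.1 V.
1.1 V / 5.19 µV = 211900. Since 2^17 = 131072 and 2^18 = 262144, N = 18.
LSB = 1.1 V / 2^18 = 4.1962 µV.
Half an LSB is 2.10 µV.

2.10 µV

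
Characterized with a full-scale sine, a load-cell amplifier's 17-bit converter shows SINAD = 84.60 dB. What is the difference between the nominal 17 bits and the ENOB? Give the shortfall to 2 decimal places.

Effective bits = (84.60 − 1.76)/6.02 = 13.7608.
Lost resolution: 17 − 13.7608 = 3.2392 bits.

3.24 bits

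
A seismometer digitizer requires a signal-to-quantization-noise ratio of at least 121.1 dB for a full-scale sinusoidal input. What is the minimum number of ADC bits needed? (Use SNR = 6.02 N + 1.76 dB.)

Required N = ⌈(121.1 − 1.76)/6.02⌉ = ⌈19.824⌉ = 20.

20 bits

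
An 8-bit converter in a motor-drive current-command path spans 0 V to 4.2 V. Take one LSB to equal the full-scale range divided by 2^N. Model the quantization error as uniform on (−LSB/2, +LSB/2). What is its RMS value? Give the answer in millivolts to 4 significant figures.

4.736 mV

Range is 4.2 V.
LSB = 4.2 V / 2^8 = 16.4063 mV.
For a uniform distribution on [−LSB/2, +LSB/2], V_rms = LSB/√12 = 16.4063 mV/3.4641 = 4.736 mV.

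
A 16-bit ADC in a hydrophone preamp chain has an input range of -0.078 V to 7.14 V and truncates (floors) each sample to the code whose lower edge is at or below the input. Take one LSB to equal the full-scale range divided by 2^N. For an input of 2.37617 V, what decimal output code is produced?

Span: 7.14 V − (-0.078 V) = 7.218 V. LSB = 7.218 V / 2^16 ≈ 110.1 µV.
V_in − V_min = 2.37617 − (-0.078) = 2.45417 V.
Divide by LSB: 2.45417 × 65536/7.218 = 22282.6940.
Truncating gives code 22282.

22282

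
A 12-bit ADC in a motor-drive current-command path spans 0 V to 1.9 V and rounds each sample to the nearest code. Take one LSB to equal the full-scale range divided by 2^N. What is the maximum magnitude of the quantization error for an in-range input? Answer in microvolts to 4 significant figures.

231.9 µV

Span = 1.9 V.
One LSB is 1.9 V / 4096 = 463.867 µV.
A rounding quantizer has |error| ≤ LSB/2 = 231.9 µV.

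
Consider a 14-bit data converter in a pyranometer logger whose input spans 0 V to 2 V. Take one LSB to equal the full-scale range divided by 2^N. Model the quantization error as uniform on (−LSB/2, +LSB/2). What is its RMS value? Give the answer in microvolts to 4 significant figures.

35.24 µV

Range is 2 V.
One LSB is 2 V / 16384 = 122.070 µV.
For a uniform distribution on [−LSB/2, +LSB/2], V_rms = LSB/√12 = 122.070 µV/3.4641 = 35.24 µV.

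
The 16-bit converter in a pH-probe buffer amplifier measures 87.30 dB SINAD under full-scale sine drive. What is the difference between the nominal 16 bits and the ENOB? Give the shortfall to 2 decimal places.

ENOB = (SINAD − 1.76)/6.02 = (87.30 − 1.76)/6.02 = 14.2093 bits.
Shortfall = 16 − 14.2093 = 1.7907 bits.

1.79 bits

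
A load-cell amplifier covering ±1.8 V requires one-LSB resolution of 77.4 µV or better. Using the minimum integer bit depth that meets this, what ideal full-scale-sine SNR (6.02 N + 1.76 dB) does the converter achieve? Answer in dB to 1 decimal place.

Span: 1.8 V − (-1.8 V) = 3.6 V.
Levels needed ≥ 3.6/77.4 µV = 46510. 2^16 = 65536 suffices, so N_min = 16.
SNR = 6.02 × 16 + 1.76 = 98.08 dB.

98.1 dB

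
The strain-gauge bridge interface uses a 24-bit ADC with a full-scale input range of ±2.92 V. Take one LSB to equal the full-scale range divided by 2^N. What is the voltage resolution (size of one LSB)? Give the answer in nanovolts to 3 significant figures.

Span: 2.92 V − (-2.92 V) = 5.84 V.
2^24 = 16777216 levels.
One LSB is 5.84 V / 16777216 = 348 nV.

348 nV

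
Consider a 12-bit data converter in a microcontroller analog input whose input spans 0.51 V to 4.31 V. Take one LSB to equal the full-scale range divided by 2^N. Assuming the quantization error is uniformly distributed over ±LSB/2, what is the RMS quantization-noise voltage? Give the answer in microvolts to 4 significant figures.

267.8 µV

The full-scale span is 4.31 − (0.51) = 3.8 V.
Step size = 3.8/4096 V = 0.927734 mV.
V_rms = LSB/√12 = 0.927734 mV / √12 = 267.8 µV.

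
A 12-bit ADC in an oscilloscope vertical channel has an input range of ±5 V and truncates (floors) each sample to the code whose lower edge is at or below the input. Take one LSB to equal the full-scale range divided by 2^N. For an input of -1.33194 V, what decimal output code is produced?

1502

The full-scale span is 5 − (-5) = 10 V. LSB = 10 V / 2^12 ≈ 2.441 mV.
V_in − V_min = -1.33194 − (-5) = 3.66806 V.
Divide by LSB: 3.66806 × 4096/10 = 1502.4374.
Truncating gives code 1502.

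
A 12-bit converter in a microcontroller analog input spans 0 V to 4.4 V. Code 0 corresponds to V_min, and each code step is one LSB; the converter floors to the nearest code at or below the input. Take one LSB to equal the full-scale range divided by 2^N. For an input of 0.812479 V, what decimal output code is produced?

756

Full-scale range = 4.4 V. LSB = 4.4 V / 2^12 ≈ 1.074 mV.
(V_in − V_min) × 2^12/range = (0.812479 − (0)) × 4096/4.4 = 756.344.
Floor → code = 756.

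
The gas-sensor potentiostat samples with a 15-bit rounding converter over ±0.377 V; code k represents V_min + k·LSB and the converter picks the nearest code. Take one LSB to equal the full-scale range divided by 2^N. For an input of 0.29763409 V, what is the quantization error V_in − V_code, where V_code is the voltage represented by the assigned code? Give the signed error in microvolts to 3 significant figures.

−3.54 µV

Full-scale range = 0.377 V − (-0.377 V) = 0.754 V. LSB = 0.754 V / 2^15 ≈ 23.01 µV.
(0.29763409 − (-0.377)) / LSB = 0.67463409 × 32768/0.754 = 29318.8460. Nearest integer: k = 29319.
Reconstructed level: -0.377 + 29319 × 0.754/32768 V = 0.29763763428 V.
e = 0.29763409 − (0.29763763428) = −3.54 µV.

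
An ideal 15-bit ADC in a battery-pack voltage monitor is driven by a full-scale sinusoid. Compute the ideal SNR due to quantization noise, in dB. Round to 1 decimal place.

For an ideal N-bit converter with full-scale sine input, SNR = 6.02 N + 1.76 dB. SNR = 6.02 × 15 + 1.76 = 90.30 + 1.76 = 92.06 dB.

92.1 dB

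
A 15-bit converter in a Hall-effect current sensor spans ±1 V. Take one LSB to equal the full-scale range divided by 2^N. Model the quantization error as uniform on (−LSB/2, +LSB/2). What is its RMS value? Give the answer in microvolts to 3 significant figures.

The full-scale span is 1 − (-1) = 2 V.
LSB = 2 V / 2^15 = 61.035 µV.
For a uniform distribution on [−LSB/2, +LSB/2], V_rms = LSB/√12 = 61.035 µV/3.4641 = 17.6 µV.

17.6 µV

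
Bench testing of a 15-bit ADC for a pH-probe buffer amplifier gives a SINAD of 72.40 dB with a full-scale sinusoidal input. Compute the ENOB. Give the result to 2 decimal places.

Inverting SNR = 6.02 N + 1.76: N_eff = (72.40 − 1.76)/6.02 = 11.7342.

11.73 bits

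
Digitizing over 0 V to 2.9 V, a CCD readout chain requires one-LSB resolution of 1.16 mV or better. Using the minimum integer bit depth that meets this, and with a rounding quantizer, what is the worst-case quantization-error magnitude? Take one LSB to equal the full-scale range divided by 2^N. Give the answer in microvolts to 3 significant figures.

Full-scale range = 2.9 V.
2.9 V / 1.16 mV = 2500. Since 2^11 = 2048 and 2^12 = 4096, N = 12.
Step size = 2.9/4096 V = 0.70801 mV.
Half an LSB is 354 µV.

354 µV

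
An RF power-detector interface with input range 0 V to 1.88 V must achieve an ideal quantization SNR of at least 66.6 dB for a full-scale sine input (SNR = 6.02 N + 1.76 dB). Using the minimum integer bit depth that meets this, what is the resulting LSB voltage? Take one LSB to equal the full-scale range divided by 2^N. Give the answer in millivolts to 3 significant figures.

Span = 1.88 V.
Solving 6.02 N ≥ 66.6 − 1.76: N ≥ 10.771. Round up → N = 11.
Step size = 1.88/2048 V = 0.918 mV.

0.918 mV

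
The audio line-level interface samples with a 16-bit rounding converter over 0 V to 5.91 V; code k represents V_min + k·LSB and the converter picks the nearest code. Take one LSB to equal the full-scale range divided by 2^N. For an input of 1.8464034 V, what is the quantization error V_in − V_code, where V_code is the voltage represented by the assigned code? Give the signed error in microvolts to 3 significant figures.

−20.7 µV

Range is 5.91 V. LSB = 5.91 V / 2^16 ≈ 90.18 µV.
(V_in − V_min)/LSB = (1.8464034 − (0)) × 65536/5.91 = 20474.7704 → nearest code k = 20475.
V_code = V_min + k × range/2^16 = 0 + 20475 × 5.91/65536 = 1.8464241028 V.
e = 1.8464034 − (1.8464241028) = −20.7 µV.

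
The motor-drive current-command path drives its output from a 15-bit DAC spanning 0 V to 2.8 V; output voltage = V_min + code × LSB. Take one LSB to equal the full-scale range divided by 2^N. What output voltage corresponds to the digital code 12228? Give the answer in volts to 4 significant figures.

Span = 2.8 V. LSB = 2.8 V / 2^15.
V_out = V_min + code × LSB = 0 V + 12228 × 2.8 V / 32768
      = 0 V + 1.04487 V = 1.04487 V.

1.045 V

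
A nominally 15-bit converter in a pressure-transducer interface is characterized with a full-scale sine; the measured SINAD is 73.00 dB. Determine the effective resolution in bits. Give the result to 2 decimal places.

11.83 bits

ENOB = (73.00 − 1.76)/6.02 = 11.8339 bits.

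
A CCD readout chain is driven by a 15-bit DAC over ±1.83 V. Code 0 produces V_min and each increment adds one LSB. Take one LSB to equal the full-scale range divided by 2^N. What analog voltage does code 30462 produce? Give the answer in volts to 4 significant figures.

1.572 V

The full-scale span is 1.83 − (-1.83) = 3.66 V. LSB = 3.66 V / 2^15.
V_out = V_min + code × LSB = -1.83 V + 30462 × 3.66 V / 32768
      = -1.83 + 3.40243 = 1.57243 V.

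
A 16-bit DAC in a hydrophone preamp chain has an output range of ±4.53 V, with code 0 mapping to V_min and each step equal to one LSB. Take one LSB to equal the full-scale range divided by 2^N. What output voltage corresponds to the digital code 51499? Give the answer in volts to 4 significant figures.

2.589 V

Full-scale range = 4.53 V − (-4.53 V) = 9.06 V. LSB = 9.06 V / 2^16.
V_out = -4.53 + 51499 × (9.06/65536) V
      = -4.53 V + 7.11946 V = 2.58946 V.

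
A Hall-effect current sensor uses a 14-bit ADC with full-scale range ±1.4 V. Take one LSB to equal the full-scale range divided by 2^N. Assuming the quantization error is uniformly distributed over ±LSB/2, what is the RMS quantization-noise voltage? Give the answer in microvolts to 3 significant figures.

49.3 µV

The full-scale span is 1.4 − (-1.4) = 2.8 V.
LSB = 2.8 V / 2^14 = 170.90 µV.
V_rms = LSB/√12 = 170.90 µV / √12 = 49.3 µV.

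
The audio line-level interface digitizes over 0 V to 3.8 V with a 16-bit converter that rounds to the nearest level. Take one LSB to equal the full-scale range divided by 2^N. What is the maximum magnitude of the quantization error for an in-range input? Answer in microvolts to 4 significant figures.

Full-scale range = 3.8 V.
One LSB is 3.8 V / 65536 = 57.9834 µV.
Worst-case error for round-to-nearest is half an LSB: 28.99 µV.

28.99 µV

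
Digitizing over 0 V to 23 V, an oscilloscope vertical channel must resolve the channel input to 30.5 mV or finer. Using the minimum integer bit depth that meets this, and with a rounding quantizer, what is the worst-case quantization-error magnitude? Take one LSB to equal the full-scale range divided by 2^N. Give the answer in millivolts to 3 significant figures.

11.2 mV

Span = 23 V.
Levels needed ≥ 23/30.5 mV = 754.1. 2^10 = 1024 suffices, so N_min = 10.
One LSB is 23 V / 1024 = 22.461 mV.
Half an LSB is 11.2 mV.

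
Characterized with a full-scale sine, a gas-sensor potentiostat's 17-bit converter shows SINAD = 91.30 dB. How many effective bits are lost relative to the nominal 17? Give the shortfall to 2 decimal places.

Effective bits = (91.30 − 1.76)/6.02 = 14.8738.
Lost resolution: 17 − 14.8738 = 2.1262 bits.

2.13 bits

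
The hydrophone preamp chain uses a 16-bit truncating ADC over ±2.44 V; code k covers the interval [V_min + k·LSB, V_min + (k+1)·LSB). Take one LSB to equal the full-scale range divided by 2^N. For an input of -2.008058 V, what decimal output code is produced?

5800

Range = 2.44 − (-2.44) = 4.88 V. LSB = 4.88 V / 2^16 ≈ 74.46 µV.
V_in − V_min = -2.008058 − (-2.44) = 0.431942 V.
Divide by LSB: 0.431942 × 65536/4.88 = 5800.7686.
Truncating gives code 5800.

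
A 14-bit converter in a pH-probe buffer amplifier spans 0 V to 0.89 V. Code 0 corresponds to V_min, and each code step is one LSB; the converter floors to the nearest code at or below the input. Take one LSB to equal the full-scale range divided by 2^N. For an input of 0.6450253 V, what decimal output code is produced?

11874

Span = 0.89 V. LSB = 0.89 V / 2^14 ≈ 54.32 µV.
code = ⌊(V_in − V_min)/LSB⌋ = ⌊(V_in − V_min) × 2^14 / range⌋
     = ⌊(0.6450253 − (0)) × 16384 / 0.89⌋ = ⌊0.6450253 × 16384/0.89⌋
     = ⌊11874.264⌋ = 11874.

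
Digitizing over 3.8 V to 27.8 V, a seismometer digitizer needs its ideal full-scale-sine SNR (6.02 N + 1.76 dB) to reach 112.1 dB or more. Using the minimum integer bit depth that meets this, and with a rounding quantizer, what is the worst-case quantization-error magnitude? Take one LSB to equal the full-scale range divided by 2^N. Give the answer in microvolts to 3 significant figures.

22.9 µV

The full-scale span is 27.8 − (3.8) = 24 V.
N ≥ (112.1 − 1.76)/6.02 = 18.329 → N_min = 19.
One LSB is 24 V / 524288 = 45.776 µV.
Max error for round-to-nearest is LSB/2 = 22.9 µV.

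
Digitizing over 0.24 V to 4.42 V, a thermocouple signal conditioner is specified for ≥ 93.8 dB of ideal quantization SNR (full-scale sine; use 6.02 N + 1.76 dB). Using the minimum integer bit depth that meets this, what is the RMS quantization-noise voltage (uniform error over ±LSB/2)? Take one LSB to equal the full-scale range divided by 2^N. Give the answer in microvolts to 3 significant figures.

18.4 µV

The full-scale span is 4.42 − (0.24) = 4.18 V.
Solving 6.02 N ≥ 93.8 − 1.76: N ≥ 15.289. Round up → N = 16.
One LSB is 4.18 V / 65536 = 63.782 µV.
RMS noise = LSB/√12 = 18.4 µV.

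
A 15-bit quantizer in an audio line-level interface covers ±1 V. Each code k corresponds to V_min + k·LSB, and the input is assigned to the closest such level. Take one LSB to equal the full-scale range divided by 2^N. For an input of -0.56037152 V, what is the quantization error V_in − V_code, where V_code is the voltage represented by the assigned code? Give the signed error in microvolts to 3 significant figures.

−7.75 µV

Span: 1 V − (-1 V) = 2 V. LSB = 2 V / 2^15 ≈ 61.04 µV.
(V_in − V_min)/LSB = (-0.56037152 − (-1)) × 32768/2 = 7202.8730 → nearest code k = 7203.
V_code = -1 + (7203/32768) × 2 = -0.56036376953 V.
V_in − V_code = -0.56037152 − (-0.56036376953) = −7.75 µV.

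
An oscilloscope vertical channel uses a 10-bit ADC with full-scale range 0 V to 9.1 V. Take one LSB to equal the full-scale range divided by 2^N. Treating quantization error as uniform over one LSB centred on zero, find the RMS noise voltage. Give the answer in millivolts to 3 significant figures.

Range is 9.1 V.
LSB = 9.1 V ÷ 2^10 = 9.1/1024 V = 8.8867 mV.
For a uniform distribution on [−LSB/2, +LSB/2], V_rms = LSB/√12 = 8.8867 mV/3.4641 = 2.57 mV.

2.57 mV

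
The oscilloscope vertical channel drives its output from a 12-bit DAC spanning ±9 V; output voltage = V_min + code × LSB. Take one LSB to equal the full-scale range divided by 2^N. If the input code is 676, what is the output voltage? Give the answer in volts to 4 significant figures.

Range = 9 − (-9) = 18 V. LSB = 18 V / 2^12.
V_out = V_min + code × LSB = -9 V + 676 × 18 V / 4096
      = -9 V + 2.97070 V = -6.02930 V.

-6.029 V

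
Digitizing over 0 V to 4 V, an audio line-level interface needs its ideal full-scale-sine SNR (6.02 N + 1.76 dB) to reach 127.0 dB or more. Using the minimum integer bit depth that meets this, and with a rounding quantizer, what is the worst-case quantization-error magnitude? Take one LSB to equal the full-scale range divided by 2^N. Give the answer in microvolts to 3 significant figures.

Full-scale range = 4 V.
6.02 N + 1.76 ≥ 127.0 gives N ≥ 20.804, so the minimum integer is 21.
LSB = 4 V ÷ 2^21 = 4/2097152 V = 1.9073 µV.
|e|_max = LSB/2 = 0.954 µV.

0.954 µV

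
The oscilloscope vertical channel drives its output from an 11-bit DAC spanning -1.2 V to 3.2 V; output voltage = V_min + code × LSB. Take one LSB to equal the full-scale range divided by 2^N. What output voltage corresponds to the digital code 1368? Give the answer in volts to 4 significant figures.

1.739 V

Full-scale range = 3.2 V − (-1.2 V) = 4.4 V. LSB = 4.4 V / 2^11.
Output = V_min + (1368/2048) × range = -1.2 + 0.667969 × 4.4 V
      = -1.2 + 2.93906 = 1.73906 V.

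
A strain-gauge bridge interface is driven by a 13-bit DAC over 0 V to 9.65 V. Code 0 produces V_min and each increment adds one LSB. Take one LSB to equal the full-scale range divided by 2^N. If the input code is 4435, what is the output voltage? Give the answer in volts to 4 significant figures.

5.224 V

Full-scale range = 9.65 V. LSB = 9.65 V / 2^13.
V_out = 0 + 4435 × (9.65/8192) V
      = 0 V + 5.22433 V = 5.22433 V.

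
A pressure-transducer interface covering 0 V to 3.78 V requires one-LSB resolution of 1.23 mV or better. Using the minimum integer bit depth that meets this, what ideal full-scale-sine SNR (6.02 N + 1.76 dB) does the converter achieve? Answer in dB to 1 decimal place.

74.0 dB

Range is 3.78 V.
Levels needed ≥ 3.78/1.23 mV = 3073. 2^12 = 4096 suffices, so N_min = 12.
6.02(12) + 1.76 = 74.00 dB.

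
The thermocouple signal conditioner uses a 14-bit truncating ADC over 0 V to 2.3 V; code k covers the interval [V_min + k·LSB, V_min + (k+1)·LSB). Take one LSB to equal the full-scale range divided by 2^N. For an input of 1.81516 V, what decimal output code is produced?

12930

Full-scale range = 2.3 V. LSB = 2.3 V / 2^14 ≈ 140.4 µV.
code = ⌊(V_in − V_min)/LSB⌋ = ⌊(V_in − V_min) × 2^14 / range⌋
     = ⌊(1.81516 − (0)) × 16384 / 2.3⌋ = ⌊1.81516 × 16384/2.3⌋
     = ⌊12930.253⌋ = 12930.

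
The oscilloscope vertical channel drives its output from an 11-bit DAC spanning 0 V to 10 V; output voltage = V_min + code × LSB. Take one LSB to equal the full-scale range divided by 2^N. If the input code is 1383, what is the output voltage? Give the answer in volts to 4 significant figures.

V_FS = 10 V. LSB = 10 V / 2^11.
Output = V_min + (1383/2048) × range = 0 + 0.675293 × 10 V
      = 0 V + 6.75293 V = 6.75293 V.

6.753 V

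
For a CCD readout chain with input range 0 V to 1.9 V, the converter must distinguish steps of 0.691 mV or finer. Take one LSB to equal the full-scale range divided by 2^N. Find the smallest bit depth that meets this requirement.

12 bits

V_FS = 1.9 V.
Required number of levels: 1.9/0.691 mV = 2749.6; smallest N with 2^N ≥ that is 12.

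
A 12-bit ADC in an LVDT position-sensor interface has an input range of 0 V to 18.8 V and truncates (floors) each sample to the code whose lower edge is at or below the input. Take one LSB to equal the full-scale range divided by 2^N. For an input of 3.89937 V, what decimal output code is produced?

849

V_FS = 18.8 V. LSB = 18.8 V / 2^12 ≈ 4.590 mV.
(V_in − V_min) × 2^12/range = (3.89937 − (0)) × 4096/18.8 = 849.565.
Floor → code = 849.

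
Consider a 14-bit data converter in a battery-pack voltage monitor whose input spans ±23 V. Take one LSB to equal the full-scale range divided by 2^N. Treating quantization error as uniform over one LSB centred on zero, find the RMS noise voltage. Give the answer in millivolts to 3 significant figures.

0.810 mV

Full-scale range = 23 V − (-23 V) = 46 V.
Step size = 46/16384 V = 2.8076 mV.
For a uniform distribution on [−LSB/2, +LSB/2], V_rms = LSB/√12 = 2.8076 mV/3.4641 = 0.810 mV.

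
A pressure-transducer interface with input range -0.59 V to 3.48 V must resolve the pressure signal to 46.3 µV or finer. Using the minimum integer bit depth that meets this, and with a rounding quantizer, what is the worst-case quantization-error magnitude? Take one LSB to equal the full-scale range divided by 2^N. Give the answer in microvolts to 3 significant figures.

Full-scale range = 3.48 V − (-0.59 V) = 4.07 V.
4.07 V / 46.3 µV = 87900. Since 2^16 = 65536 and 2^17 = 131072, N = 17.
One LSB is 4.07 V / 131072 = 31.052 µV.
Max error for round-to-nearest is LSB/2 = 15.5 µV.

15.5 µV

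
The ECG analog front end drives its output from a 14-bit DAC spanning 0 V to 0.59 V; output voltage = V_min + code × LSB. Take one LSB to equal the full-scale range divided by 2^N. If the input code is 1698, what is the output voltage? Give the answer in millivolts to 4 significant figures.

61.15 mV

Full-scale range = 0.59 V. LSB = 0.59 V / 2^14.
Output = V_min + (1698/16384) × range = 0 + 0.103638 × 0.59 V
      = 0 + 0.0611462 = 0.0611462 V.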